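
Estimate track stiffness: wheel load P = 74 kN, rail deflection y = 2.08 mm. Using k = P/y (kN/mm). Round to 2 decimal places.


Track stiffness k = P / y
k = 74 / 2.08
k = 35.58 kN/mm

35.58


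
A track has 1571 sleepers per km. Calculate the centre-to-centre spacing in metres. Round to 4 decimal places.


Spacing = 1000 m / number of sleepers
Spacing = 1000 / 1571
Spacing = 0.6365 m

0.6365


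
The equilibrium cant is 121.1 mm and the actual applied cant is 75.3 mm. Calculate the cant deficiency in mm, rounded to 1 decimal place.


Cant deficiency = equilibrium cant - actual cant
CD = 121.1 - 75.3
CD = 45.8 mm

45.8


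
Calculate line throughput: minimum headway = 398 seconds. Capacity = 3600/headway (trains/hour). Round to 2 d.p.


Capacity = 3600 / headway
Capacity = 3600 / 398
Capacity = 9.05 trains/hour

9.05


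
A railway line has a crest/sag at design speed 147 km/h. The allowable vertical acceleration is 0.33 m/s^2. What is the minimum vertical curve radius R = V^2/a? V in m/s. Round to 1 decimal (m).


Convert speed: V = 147 / 3.6 = 40.8333 m/s
V^2 = 1667.3611 m^2/s^2
R_v = 1667.3611 / 0.33
R_v = 5052.6 m

5052.6


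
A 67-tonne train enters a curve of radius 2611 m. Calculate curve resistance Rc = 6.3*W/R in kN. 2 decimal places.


Rc = 6.3 * W / R
Rc = 6.3 * 67 / 2611
Rc = 422.1 / 2611
Rc = 0.16 kN

0.16


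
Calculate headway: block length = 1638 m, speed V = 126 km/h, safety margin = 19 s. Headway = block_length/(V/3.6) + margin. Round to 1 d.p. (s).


V = 126 / 3.6 = 35.0 m/s
Block traversal time = 1638 / 35.0 = 46.8 s
Headway = 46.8 + 19
Headway = 65.8 s

65.8


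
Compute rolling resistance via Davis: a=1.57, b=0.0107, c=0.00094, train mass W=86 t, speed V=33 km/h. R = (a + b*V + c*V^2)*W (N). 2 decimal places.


b*V = 0.0107 * 33 = 0.3531
c*V^2 = 0.00094 * 1089 = 1.02366
R_per_t = 1.57 + 0.3531 + 1.02366 = 2.94676 N/t
R_total = 2.94676 * 86 = 253.42 N

253.42


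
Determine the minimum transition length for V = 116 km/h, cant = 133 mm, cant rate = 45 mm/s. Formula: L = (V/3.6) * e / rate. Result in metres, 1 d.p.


Convert speed: V = 116 / 3.6 = 32.2222 m/s
L = 32.2222 * 133 / 45
L = 4285.5556 / 45
L = 95.2 m

95.2


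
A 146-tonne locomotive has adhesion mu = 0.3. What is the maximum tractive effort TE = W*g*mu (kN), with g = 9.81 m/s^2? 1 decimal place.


TE_max = W * g * mu
TE_max = 146 * 9.81 * 0.3
TE_max = 1432.26 * 0.3
TE_max = 429.7 kN

429.7


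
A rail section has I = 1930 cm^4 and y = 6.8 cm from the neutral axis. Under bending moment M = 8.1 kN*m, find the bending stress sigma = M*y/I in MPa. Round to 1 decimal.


Convert units:
M = 8.1 kN*m = 8100000 N*mm
y = 6.8 cm = 68 mm
I = 1930 cm^4 = 19300000 mm^4
sigma = 8100000 * 68 / 19300000
sigma = 28.5 MPa

28.5


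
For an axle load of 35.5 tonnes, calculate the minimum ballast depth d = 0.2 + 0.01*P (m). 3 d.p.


d = 0.2 + 0.01 * 35.5
d = 0.2 + 0.355
d = 0.555 m

0.555


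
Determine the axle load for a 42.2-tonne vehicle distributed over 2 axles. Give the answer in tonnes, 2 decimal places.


Load per axle = total weight / number of axles
Load = 42.2 / 2
Load = 21.10 tonnes

21.10


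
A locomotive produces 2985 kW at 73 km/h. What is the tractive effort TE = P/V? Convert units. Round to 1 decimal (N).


Convert: P = 2985 kW = 2985000 W
V = 73 / 3.6 = 20.2778 m/s
TE = 2985000 / 20.2778
TE = 147205.5 N

147205.5


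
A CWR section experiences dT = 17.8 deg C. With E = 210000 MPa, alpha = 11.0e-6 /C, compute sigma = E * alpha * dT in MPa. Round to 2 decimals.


sigma = E * alpha * dT
sigma = 210000 * 11.0e-6 * 17.8
sigma = 2.31 * 17.8
sigma = 41.12 MPa

41.12


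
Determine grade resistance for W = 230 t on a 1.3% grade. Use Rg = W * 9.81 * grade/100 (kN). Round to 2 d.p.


Rg = W * 9.81 * grade / 100
Rg = 230 * 9.81 * 1.3 / 100
Rg = 2256.3 * 0.013
Rg = 29.33 kN

29.33


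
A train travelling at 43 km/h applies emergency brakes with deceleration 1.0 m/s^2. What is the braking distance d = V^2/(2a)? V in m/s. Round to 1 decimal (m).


Convert speed: V = 43 / 3.6 = 11.9444 m/s
V^2 = 142.6698
d = 142.6698 / (2 * 1.0)
d = 142.6698 / 2.0
d = 71.3 m

71.3


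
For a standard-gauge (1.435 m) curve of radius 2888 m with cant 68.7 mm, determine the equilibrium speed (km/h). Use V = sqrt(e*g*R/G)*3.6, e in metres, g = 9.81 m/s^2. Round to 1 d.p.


Convert cant: e = 68.7 mm = 0.0687 m
V_ms = sqrt(0.0687 * 9.81 * 2888 / 1.435)
V_ms = sqrt(1356.347691) = 36.8286 m/s
V = 36.8286 * 3.6 = 132.6 km/h

132.6


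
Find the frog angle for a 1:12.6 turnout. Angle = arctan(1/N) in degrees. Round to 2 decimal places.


1/N = 1/12.6 = 0.079365
angle = arctan(0.079365) = 0.079199 rad
angle = 0.079199 * 180/pi = 4.54 degrees

4.54


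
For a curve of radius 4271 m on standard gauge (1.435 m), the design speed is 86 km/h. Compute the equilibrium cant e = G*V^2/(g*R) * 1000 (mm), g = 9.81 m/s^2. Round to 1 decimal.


Convert speed: V = 86 / 3.6 = 23.8889 m/s
Apply formula: e = 1.435 * 23.8889^2 / (9.81 * 4271)
e = 1.435 * 570.679 / 41898.51
e = 0.019545 m = 19.5 mm

19.5


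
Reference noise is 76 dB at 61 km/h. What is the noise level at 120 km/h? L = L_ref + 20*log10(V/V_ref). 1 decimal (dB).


V/V_ref = 120 / 61 = 1.967213
log10(1.967213) = 0.293851
20 * 0.293851 = 5.877
L = 76 + 5.877 = 81.9 dB

81.9


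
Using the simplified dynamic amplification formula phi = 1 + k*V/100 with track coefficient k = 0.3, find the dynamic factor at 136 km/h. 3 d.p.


phi = 1 + k * V / 100
phi = 1 + 0.3 * 136 / 100
phi = 1 + 0.408
phi = 1.408

1.408


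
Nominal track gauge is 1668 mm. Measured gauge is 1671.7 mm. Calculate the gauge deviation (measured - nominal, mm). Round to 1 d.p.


Deviation = measured - nominal
Deviation = 1671.7 - 1668
Deviation = 3.7 mm

3.7


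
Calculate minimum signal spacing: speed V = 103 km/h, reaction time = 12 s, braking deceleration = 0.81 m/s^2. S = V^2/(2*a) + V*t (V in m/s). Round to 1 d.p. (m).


V = 103 / 3.6 = 28.6111 m/s
Braking distance = 28.6111^2 / (2*0.81) = 505.306 m
Sighting distance = 28.6111 * 12 = 343.3333 m
S = 505.306 + 343.3333 = 848.6 m

848.6


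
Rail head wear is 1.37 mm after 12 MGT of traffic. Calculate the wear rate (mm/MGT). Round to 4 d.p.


Wear rate = total wear / cumulative tonnage
Rate = 1.37 / 12
Rate = 0.1142 mm/MGT

0.1142


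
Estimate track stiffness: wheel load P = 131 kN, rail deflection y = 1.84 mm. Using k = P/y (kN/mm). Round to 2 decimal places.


Track stiffness k = P / y
k = 131 / 1.84
k = 71.20 kN/mm

71.20


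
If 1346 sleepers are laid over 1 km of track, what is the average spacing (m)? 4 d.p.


Spacing = 1000 m / number of sleepers
Spacing = 1000 / 1346
Spacing = 0.7429 m

0.7429


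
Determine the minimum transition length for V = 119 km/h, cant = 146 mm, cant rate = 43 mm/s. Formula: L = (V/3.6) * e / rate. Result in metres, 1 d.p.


Convert speed: V = 119 / 3.6 = 33.0556 m/s
L = 33.0556 * 146 / 43
L = 4826.1111 / 43
L = 112.2 m

112.2


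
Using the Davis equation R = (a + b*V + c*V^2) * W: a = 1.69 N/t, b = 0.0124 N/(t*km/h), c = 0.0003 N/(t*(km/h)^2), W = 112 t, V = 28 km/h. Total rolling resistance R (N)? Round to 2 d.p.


b*V = 0.0124 * 28 = 0.3472
c*V^2 = 0.0003 * 784 = 0.2352
R_per_t = 1.69 + 0.3472 + 0.2352 = 2.2724 N/t
R_total = 2.2724 * 112 = 254.51 N

254.51


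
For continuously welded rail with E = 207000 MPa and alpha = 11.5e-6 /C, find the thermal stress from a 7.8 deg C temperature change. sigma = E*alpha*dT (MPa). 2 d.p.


sigma = E * alpha * dT
sigma = 207000 * 11.5e-6 * 7.8
sigma = 2.3805 * 7.8
sigma = 18.57 MPa

18.57


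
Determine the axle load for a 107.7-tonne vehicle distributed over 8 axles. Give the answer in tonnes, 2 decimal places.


Load per axle = total weight / number of axles
Load = 107.7 / 8
Load = 13.46 tonnes

13.46


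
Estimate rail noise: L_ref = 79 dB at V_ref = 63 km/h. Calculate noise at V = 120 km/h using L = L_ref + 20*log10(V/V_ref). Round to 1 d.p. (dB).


V/V_ref = 120 / 63 = 1.904762
log10(1.904762) = 0.279841
20 * 0.279841 = 5.5968
L = 79 + 5.5968 = 84.6 dB

84.6


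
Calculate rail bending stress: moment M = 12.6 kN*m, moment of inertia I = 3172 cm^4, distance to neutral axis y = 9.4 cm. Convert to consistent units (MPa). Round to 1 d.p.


Convert units:
M = 12.6 kN*m = 12600000 N*mm
y = 9.4 cm = 94 mm
I = 3172 cm^4 = 31720000 mm^4
sigma = 12600000 * 94 / 31720000
sigma = 37.3 MPa

37.3


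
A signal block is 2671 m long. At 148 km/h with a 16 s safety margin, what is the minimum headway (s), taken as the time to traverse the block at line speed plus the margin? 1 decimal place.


V = 148 / 3.6 = 41.1111 m/s
Block traversal time = 2671 / 41.1111 = 64.9703 s
Headway = 64.9703 + 16
Headway = 81.0 s

81.0


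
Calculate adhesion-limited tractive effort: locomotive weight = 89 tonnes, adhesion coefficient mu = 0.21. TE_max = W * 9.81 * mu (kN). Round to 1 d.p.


TE_max = W * g * mu
TE_max = 89 * 9.81 * 0.21
TE_max = 873.09 * 0.21
TE_max = 183.3 kN

183.3


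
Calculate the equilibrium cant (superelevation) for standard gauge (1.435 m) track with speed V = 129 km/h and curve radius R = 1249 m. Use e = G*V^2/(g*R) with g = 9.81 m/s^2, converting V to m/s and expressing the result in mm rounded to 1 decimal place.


Convert speed: V = 129 / 3.6 = 35.8333 m/s
Apply formula: e = 1.435 * 35.8333^2 / (9.81 * 1249)
e = 1.435 * 1284.0278 / 12252.69
e = 0.150382 m = 150.4 mm

150.4


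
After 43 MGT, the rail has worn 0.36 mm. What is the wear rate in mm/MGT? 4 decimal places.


Wear rate = total wear / cumulative tonnage
Rate = 0.36 / 43
Rate = 0.0084 mm/MGT

0.0084


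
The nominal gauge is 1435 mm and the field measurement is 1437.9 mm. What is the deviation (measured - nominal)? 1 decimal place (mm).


Deviation = measured - nominal
Deviation = 1437.9 - 1435
Deviation = 2.9 mm

2.9


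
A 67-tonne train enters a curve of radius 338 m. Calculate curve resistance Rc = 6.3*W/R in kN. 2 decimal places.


Rc = 6.3 * W / R
Rc = 6.3 * 67 / 338
Rc = 422.1 / 338
Rc = 1.25 kN

1.25


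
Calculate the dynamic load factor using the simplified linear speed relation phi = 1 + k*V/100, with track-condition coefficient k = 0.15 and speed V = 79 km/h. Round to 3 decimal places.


phi = 1 + k * V / 100
phi = 1 + 0.15 * 79 / 100
phi = 1 + 0.1185
phi = 1.119

1.119


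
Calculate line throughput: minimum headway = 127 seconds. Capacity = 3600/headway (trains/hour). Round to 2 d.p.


Capacity = 3600 / headway
Capacity = 3600 / 127
Capacity = 28.35 trains/hour

28.35


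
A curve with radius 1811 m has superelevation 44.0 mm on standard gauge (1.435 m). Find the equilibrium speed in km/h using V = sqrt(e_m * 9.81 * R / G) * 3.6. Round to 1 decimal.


Convert cant: e = 44.0 mm = 0.0440 m
V_ms = sqrt(0.0440 * 9.81 * 1811 / 1.435)
V_ms = sqrt(544.738704) = 23.3396 m/s
V = 23.3396 * 3.6 = 84.0 km/h

84.0


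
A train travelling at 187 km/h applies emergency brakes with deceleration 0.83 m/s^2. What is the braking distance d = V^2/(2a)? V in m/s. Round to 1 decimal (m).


Convert speed: V = 187 / 3.6 = 51.9444 m/s
V^2 = 2698.2253
d = 2698.2253 / (2 * 0.83)
d = 2698.2253 / 1.66
d = 1625.4 m

1625.4


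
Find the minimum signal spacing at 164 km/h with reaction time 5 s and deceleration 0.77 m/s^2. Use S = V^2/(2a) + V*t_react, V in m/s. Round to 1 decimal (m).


V = 164 / 3.6 = 45.5556 m/s
Braking distance = 45.5556^2 / (2*0.77) = 1347.603 m
Sighting distance = 45.5556 * 5 = 227.7778 m
S = 1347.603 + 227.7778 = 1575.4 m

1575.4


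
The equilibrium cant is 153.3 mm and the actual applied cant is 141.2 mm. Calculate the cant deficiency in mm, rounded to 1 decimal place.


Cant deficiency = equilibrium cant - actual cant
CD = 153.3 - 141.2
CD = 12.1 mm

12.1


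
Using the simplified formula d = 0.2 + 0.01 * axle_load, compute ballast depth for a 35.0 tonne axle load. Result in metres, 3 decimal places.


d = 0.2 + 0.01 * 35.0
d = 0.2 + 0.35
d = 0.550 m

0.550


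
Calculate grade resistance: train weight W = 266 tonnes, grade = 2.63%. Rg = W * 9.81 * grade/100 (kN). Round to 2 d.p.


Rg = W * 9.81 * grade / 100
Rg = 266 * 9.81 * 2.63 / 100
Rg = 2609.46 * 0.0263
Rg = 68.63 kN

68.63


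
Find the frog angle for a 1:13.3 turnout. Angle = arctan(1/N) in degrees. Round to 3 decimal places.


1/N = 1/13.3 = 0.075188
angle = arctan(0.075188) = 0.075047 rad
angle = 0.075047 * 180/pi = 4.300 degrees

4.300


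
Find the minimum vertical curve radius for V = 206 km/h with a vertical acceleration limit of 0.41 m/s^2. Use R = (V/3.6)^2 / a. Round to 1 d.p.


Convert speed: V = 206 / 3.6 = 57.2222 m/s
V^2 = 3274.3827 m^2/s^2
R_v = 3274.3827 / 0.41
R_v = 7986.3 m

7986.3


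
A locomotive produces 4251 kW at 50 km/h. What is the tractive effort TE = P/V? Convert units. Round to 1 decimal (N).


Convert: P = 4251 kW = 4251000 W
V = 50 / 3.6 = 13.8889 m/s
TE = 4251000 / 13.8889
TE = 306072.0 N

306072.0


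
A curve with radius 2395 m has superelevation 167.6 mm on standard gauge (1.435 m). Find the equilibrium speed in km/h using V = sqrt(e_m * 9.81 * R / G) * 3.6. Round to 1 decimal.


Convert cant: e = 167.6 mm = 0.1676 m
V_ms = sqrt(0.1676 * 9.81 * 2395 / 1.435)
V_ms = sqrt(2744.079178) = 52.384 m/s
V = 52.384 * 3.6 = 188.6 km/h

188.6


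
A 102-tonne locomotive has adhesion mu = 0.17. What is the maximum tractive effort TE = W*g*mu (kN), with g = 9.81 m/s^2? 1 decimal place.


TE_max = W * g * mu
TE_max = 102 * 9.81 * 0.17
TE_max = 1000.62 * 0.17
TE_max = 170.1 kN

170.1


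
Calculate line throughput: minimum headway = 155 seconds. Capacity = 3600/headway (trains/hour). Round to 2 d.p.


Capacity = 3600 / headway
Capacity = 3600 / 155
Capacity = 23.23 trains/hour

23.23


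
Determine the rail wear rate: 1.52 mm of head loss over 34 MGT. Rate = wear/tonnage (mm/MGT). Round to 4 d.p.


Wear rate = total wear / cumulative tonnage
Rate = 1.52 / 34
Rate = 0.0447 mm/MGT

0.0447


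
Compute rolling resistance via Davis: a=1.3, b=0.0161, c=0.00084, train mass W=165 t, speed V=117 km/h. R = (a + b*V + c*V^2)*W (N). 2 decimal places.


b*V = 0.0161 * 117 = 1.8837
c*V^2 = 0.00084 * 13689 = 11.49876
R_per_t = 1.3 + 1.8837 + 11.49876 = 14.68246 N/t
R_total = 14.68246 * 165 = 2422.61 N

2422.61


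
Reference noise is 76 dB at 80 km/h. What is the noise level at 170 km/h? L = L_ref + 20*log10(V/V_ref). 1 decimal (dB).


V/V_ref = 170 / 80 = 2.125
log10(2.125) = 0.327359
20 * 0.327359 = 6.5472
L = 76 + 6.5472 = 82.5 dB

82.5


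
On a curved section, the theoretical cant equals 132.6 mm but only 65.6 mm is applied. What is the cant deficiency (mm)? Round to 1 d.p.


Cant deficiency = equilibrium cant - actual cant
CD = 132.6 - 65.6
CD = 67.0 mm

67.0


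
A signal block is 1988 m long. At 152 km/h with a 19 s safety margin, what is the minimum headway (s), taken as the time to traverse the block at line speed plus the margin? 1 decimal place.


V = 152 / 3.6 = 42.2222 m/s
Block traversal time = 1988 / 42.2222 = 47.0842 s
Headway = 47.0842 + 19
Headway = 66.1 s

66.1


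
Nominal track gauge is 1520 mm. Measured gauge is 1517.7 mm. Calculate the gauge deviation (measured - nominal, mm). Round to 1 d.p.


Deviation = measured - nominal
Deviation = 1517.7 - 1520
Deviation = -2.3 mm

-2.3


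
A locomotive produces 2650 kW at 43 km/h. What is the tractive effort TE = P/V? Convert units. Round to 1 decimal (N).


Convert: P = 2650 kW = 2650000 W
V = 43 / 3.6 = 11.9444 m/s
TE = 2650000 / 11.9444
TE = 221860.5 N

221860.5


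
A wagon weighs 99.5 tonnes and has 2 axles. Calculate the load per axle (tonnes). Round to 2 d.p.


Load per axle = total weight / number of axles
Load = 99.5 / 2
Load = 49.75 tonnes

49.75


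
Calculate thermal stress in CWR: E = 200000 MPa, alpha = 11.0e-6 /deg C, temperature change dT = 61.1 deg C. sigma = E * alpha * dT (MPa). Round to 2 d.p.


sigma = E * alpha * dT
sigma = 200000 * 11.0e-6 * 61.1
sigma = 2.2 * 61.1
sigma = 134.42 MPa

134.42


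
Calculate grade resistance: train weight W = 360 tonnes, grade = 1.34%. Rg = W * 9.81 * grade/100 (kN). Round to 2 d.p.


Rg = W * 9.81 * grade / 100
Rg = 360 * 9.81 * 1.34 / 100
Rg = 3531.6 * 0.0134
Rg = 47.32 kN

47.32


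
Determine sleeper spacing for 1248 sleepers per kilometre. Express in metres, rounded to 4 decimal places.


Spacing = 1000 m / number of sleepers
Spacing = 1000 / 1248
Spacing = 0.8013 m

0.8013


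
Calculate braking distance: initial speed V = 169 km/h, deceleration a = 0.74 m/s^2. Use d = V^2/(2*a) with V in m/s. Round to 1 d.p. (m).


Convert speed: V = 169 / 3.6 = 46.9444 m/s
V^2 = 2203.7809
d = 2203.7809 / (2 * 0.74)
d = 2203.7809 / 1.48
d = 1489.0 m

1489.0


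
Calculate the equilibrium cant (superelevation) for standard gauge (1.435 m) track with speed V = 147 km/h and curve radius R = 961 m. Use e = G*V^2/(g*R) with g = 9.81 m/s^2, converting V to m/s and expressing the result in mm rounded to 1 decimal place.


Convert speed: V = 147 / 3.6 = 40.8333 m/s
Apply formula: e = 1.435 * 40.8333^2 / (9.81 * 961)
e = 1.435 * 1667.3611 / 9427.41
e = 0.253799 m = 253.8 mm

253.8


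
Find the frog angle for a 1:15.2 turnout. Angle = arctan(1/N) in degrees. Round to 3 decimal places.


1/N = 1/15.2 = 0.065789
angle = arctan(0.065789) = 0.065695 rad
angle = 0.065695 * 180/pi = 3.764 degrees

3.764


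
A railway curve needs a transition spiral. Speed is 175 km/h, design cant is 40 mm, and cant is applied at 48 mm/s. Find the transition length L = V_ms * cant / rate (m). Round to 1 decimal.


Convert speed: V = 175 / 3.6 = 48.6111 m/s
L = 48.6111 * 40 / 48
L = 1944.4444 / 48
L = 40.5 m

40.5


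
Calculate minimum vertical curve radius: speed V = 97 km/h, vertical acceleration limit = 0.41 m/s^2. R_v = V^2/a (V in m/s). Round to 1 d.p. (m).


Convert speed: V = 97 / 3.6 = 26.9444 m/s
V^2 = 726.0031 m^2/s^2
R_v = 726.0031 / 0.41
R_v = 1770.7 m

1770.7


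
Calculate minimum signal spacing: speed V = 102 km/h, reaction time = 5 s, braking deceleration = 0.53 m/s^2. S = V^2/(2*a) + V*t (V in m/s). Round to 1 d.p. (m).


V = 102 / 3.6 = 28.3333 m/s
Braking distance = 28.3333^2 / (2*0.53) = 757.3375 m
Sighting distance = 28.3333 * 5 = 141.6667 m
S = 757.3375 + 141.6667 = 899.0 m

899.0


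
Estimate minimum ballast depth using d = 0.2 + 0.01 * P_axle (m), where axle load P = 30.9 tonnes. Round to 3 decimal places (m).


d = 0.2 + 0.01 * 30.9
d = 0.2 + 0.309
d = 0.509 m

0.509


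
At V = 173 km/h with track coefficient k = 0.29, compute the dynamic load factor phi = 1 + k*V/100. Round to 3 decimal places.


phi = 1 + k * V / 100
phi = 1 + 0.29 * 173 / 100
phi = 1 + 0.5017
phi = 1.502

1.502


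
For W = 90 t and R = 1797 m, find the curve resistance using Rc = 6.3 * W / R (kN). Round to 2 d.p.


Rc = 6.3 * W / R
Rc = 6.3 * 90 / 1797
Rc = 567.0 / 1797
Rc = 0.32 kN

0.32


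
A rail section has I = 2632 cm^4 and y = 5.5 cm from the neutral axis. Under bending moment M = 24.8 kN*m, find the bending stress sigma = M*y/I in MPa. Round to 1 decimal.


Convert units:
M = 24.8 kN*m = 24800000 N*mm
y = 5.5 cm = 55 mm
I = 2632 cm^4 = 26320000 mm^4
sigma = 24800000 * 55 / 26320000
sigma = 51.8 MPa

51.8


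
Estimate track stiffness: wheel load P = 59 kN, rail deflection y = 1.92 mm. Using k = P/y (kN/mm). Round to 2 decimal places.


Track stiffness k = P / y
k = 59 / 1.92
k = 30.73 kN/mm

30.73


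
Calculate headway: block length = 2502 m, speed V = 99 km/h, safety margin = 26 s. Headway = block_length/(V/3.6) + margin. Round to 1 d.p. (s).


V = 99 / 3.6 = 27.5 m/s
Block traversal time = 2502 / 27.5 = 90.9818 s
Headway = 90.9818 + 26
Headway = 117.0 s

117.0


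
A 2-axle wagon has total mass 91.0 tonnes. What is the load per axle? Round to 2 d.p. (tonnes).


Load per axle = total weight / number of axles
Load = 91.0 / 2
Load = 45.50 tonnes

45.50


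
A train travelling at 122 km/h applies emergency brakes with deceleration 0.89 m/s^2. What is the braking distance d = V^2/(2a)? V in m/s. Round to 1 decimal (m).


Convert speed: V = 122 / 3.6 = 33.8889 m/s
V^2 = 1148.4568
d = 1148.4568 / (2 * 0.89)
d = 1148.4568 / 1.78
d = 645.2 m

645.2


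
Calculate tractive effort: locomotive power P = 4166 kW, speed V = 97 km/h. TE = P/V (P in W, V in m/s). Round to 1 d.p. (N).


Convert: P = 4166 kW = 4166000 W
V = 97 / 3.6 = 26.9444 m/s
TE = 4166000 / 26.9444
TE = 154614.4 N

154614.4


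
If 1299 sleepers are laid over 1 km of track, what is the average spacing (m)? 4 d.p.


Spacing = 1000 m / number of sleepers
Spacing = 1000 / 1299
Spacing = 0.7698 m

0.7698


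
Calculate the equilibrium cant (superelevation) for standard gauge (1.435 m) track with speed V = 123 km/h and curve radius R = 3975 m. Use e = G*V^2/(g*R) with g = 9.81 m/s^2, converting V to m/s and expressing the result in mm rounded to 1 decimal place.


Convert speed: V = 123 / 3.6 = 34.1667 m/s
Apply formula: e = 1.435 * 34.1667^2 / (9.81 * 3975)
e = 1.435 * 1167.3611 / 38994.75
e = 0.042959 m = 43.0 mm

43.0


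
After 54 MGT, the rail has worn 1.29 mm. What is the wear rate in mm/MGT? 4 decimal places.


Wear rate = total wear / cumulative tonnage
Rate = 1.29 / 54
Rate = 0.0239 mm/MGT

0.0239


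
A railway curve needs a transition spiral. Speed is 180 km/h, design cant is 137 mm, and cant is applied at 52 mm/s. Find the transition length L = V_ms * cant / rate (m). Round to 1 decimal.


Convert speed: V = 180 / 3.6 = 50.0 m/s
L = 50.0 * 137 / 52
L = 6850.0 / 52
L = 131.7 m

131.7


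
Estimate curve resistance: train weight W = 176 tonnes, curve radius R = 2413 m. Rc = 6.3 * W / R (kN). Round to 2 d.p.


Rc = 6.3 * W / R
Rc = 6.3 * 176 / 2413
Rc = 1108.8 / 2413
Rc = 0.46 kN

0.46


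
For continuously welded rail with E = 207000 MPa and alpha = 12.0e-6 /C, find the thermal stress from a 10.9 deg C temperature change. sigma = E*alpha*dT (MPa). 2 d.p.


sigma = E * alpha * dT
sigma = 207000 * 12.0e-6 * 10.9
sigma = 2.484 * 10.9
sigma = 27.08 MPa

27.08


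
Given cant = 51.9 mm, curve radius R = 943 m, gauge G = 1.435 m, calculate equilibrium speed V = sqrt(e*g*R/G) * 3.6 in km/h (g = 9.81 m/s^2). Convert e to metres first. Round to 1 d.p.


Convert cant: e = 51.9 mm = 0.0519 m
V_ms = sqrt(0.0519 * 9.81 * 943 / 1.435)
V_ms = sqrt(334.577057) = 18.2914 m/s
V = 18.2914 * 3.6 = 65.8 km/h

65.8


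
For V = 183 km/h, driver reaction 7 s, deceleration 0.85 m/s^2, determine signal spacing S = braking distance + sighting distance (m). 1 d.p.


V = 183 / 3.6 = 50.8333 m/s
Braking distance = 50.8333^2 / (2*0.85) = 1520.0163 m
Sighting distance = 50.8333 * 7 = 355.8333 m
S = 1520.0163 + 355.8333 = 1875.8 m

1875.8


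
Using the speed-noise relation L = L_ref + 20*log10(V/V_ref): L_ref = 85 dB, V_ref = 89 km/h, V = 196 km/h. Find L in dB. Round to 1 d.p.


V/V_ref = 196 / 89 = 2.202247
log10(2.202247) = 0.342866
20 * 0.342866 = 6.8573
L = 85 + 6.8573 = 91.9 dB

91.9


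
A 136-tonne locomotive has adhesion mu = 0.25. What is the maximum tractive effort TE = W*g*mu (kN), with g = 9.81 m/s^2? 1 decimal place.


TE_max = W * g * mu
TE_max = 136 * 9.81 * 0.25
TE_max = 1334.16 * 0.25
TE_max = 333.5 kN

333.5


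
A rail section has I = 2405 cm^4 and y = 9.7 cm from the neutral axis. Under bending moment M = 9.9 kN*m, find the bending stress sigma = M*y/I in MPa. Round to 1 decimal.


Convert units:
M = 9.9 kN*m = 9900000 N*mm
y = 9.7 cm = 97 mm
I = 2405 cm^4 = 24050000 mm^4
sigma = 9900000 * 97 / 24050000
sigma = 39.9 MPa

39.9


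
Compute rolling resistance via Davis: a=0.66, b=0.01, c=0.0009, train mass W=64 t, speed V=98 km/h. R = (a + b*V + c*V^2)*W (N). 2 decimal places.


b*V = 0.01 * 98 = 0.98
c*V^2 = 0.0009 * 9604 = 8.6436
R_per_t = 0.66 + 0.98 + 8.6436 = 10.2836 N/t
R_total = 10.2836 * 64 = 658.15 N

658.15


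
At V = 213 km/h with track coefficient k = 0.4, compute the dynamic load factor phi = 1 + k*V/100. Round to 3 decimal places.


phi = 1 + k * V / 100
phi = 1 + 0.4 * 213 / 100
phi = 1 + 0.852
phi = 1.852

1.852


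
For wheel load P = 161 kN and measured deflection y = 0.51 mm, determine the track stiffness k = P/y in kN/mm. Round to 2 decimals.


Track stiffness k = P / y
k = 161 / 0.51
k = 315.69 kN/mm

315.69


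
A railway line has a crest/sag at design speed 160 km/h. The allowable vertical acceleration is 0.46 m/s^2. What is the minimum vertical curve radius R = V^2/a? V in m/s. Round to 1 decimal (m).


Convert speed: V = 160 / 3.6 = 44.4444 m/s
V^2 = 1975.3086 m^2/s^2
R_v = 1975.3086 / 0.46
R_v = 4294.1 m

4294.1


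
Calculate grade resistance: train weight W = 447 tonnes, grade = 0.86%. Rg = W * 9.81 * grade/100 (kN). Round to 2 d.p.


Rg = W * 9.81 * grade / 100
Rg = 447 * 9.81 * 0.86 / 100
Rg = 4385.07 * 0.0086
Rg = 37.71 kN

37.71


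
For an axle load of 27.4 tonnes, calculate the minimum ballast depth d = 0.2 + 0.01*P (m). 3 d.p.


d = 0.2 + 0.01 * 27.4
d = 0.2 + 0.274
d = 0.474 m

0.474


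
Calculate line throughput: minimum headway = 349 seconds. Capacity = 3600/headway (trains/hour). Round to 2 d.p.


Capacity = 3600 / headway
Capacity = 3600 / 349
Capacity = 10.32 trains/hour

10.32


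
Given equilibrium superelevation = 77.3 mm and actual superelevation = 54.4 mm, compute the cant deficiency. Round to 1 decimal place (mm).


Cant deficiency = equilibrium cant - actual cant
CD = 77.3 - 54.4
CD = 22.9 mm

22.9


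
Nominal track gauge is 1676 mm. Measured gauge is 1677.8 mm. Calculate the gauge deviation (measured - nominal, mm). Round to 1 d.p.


Deviation = measured - nominal
Deviation = 1677.8 - 1676
Deviation = 1.8 mm

1.8


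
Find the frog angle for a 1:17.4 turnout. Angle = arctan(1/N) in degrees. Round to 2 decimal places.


1/N = 1/17.4 = 0.057471
angle = arctan(0.057471) = 0.057408 rad
angle = 0.057408 * 180/pi = 3.29 degrees

3.29


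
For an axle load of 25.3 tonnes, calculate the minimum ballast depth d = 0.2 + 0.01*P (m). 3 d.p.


d = 0.2 + 0.01 * 25.3
d = 0.2 + 0.253
d = 0.453 m

0.453


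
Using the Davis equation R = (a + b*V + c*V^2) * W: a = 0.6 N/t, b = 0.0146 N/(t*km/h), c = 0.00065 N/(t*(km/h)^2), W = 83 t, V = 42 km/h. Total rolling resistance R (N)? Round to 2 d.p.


b*V = 0.0146 * 42 = 0.6132
c*V^2 = 0.00065 * 1764 = 1.1466
R_per_t = 0.6 + 0.6132 + 1.1466 = 2.3598 N/t
R_total = 2.3598 * 83 = 195.86 N

195.86


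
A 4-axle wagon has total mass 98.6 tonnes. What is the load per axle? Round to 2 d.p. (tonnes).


Load per axle = total weight / number of axles
Load = 98.6 / 4
Load = 24.65 tonnes

24.65


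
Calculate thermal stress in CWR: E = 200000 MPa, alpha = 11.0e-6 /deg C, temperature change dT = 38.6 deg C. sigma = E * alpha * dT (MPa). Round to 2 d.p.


sigma = E * alpha * dT
sigma = 200000 * 11.0e-6 * 38.6
sigma = 2.2 * 38.6
sigma = 84.92 MPa

84.92


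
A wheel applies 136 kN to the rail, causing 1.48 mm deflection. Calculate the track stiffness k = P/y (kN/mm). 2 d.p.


Track stiffness k = P / y
k = 136 / 1.48
k = 91.89 kN/mm

91.89


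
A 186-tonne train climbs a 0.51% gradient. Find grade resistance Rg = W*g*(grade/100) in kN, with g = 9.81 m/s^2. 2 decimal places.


Rg = W * 9.81 * grade / 100
Rg = 186 * 9.81 * 0.51 / 100
Rg = 1824.66 * 0.0051
Rg = 9.31 kN

9.31


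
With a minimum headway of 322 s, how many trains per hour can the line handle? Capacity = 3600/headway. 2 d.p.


Capacity = 3600 / headway
Capacity = 3600 / 322
Capacity = 11.18 trains/hour

11.18


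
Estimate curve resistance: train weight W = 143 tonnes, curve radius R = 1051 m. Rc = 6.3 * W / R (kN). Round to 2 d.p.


Rc = 6.3 * W / R
Rc = 6.3 * 143 / 1051
Rc = 900.9 / 1051
Rc = 0.86 kN

0.86


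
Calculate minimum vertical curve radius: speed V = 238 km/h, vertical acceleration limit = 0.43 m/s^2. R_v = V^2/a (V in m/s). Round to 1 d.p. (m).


Convert speed: V = 238 / 3.6 = 66.1111 m/s
V^2 = 4370.679 m^2/s^2
R_v = 4370.679 / 0.43
R_v = 10164.4 m

10164.4


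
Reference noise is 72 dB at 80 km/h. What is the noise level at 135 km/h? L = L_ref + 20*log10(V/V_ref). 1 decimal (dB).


V/V_ref = 135 / 80 = 1.6875
log10(1.6875) = 0.227244
20 * 0.227244 = 4.5449
L = 72 + 4.5449 = 76.5 dB

76.5


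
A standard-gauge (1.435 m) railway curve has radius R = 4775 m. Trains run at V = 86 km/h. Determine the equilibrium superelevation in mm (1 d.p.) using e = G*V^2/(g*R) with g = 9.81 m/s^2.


Convert speed: V = 86 / 3.6 = 23.8889 m/s
Apply formula: e = 1.435 * 23.8889^2 / (9.81 * 4775)
e = 1.435 * 570.679 / 46842.75
e = 0.017482 m = 17.5 mm

17.5


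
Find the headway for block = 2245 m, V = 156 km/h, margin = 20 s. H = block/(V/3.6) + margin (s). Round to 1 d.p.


V = 156 / 3.6 = 43.3333 m/s
Block traversal time = 2245 / 43.3333 = 51.8077 s
Headway = 51.8077 + 20
Headway = 71.8 s

71.8


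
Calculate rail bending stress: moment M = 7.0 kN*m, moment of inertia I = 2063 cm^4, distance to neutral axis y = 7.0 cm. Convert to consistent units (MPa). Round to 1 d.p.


Convert units:
M = 7.0 kN*m = 7000000 N*mm
y = 7.0 cm = 70 mm
I = 2063 cm^4 = 20630000 mm^4
sigma = 7000000 * 70 / 20630000
sigma = 23.8 MPa

23.8


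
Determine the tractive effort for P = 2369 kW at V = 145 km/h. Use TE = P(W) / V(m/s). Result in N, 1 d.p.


Convert: P = 2369 kW = 2369000 W
V = 145 / 3.6 = 40.2778 m/s
TE = 2369000 / 40.2778
TE = 58816.6 N

58816.6


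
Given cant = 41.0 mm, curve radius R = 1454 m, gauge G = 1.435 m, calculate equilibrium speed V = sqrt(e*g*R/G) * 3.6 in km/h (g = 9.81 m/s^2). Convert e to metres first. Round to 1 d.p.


Convert cant: e = 41.0 mm = 0.0410 m
V_ms = sqrt(0.0410 * 9.81 * 1454 / 1.435)
V_ms = sqrt(407.535429) = 20.1875 m/s
V = 20.1875 * 3.6 = 72.7 km/h

72.7


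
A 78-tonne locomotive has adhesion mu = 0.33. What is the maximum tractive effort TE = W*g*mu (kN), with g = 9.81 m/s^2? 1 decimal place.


TE_max = W * g * mu
TE_max = 78 * 9.81 * 0.33
TE_max = 765.18 * 0.33
TE_max = 252.5 kN

252.5


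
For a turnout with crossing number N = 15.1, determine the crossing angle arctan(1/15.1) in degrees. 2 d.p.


1/N = 1/15.1 = 0.066225
angle = arctan(0.066225) = 0.066129 rad
angle = 0.066129 * 180/pi = 3.79 degrees

3.79


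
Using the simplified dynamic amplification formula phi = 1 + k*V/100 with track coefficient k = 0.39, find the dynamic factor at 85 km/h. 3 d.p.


phi = 1 + k * V / 100
phi = 1 + 0.39 * 85 / 100
phi = 1 + 0.3315
phi = 1.332

1.332


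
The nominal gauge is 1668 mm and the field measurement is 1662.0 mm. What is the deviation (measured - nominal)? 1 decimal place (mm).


Deviation = measured - nominal
Deviation = 1662.0 - 1668
Deviation = -6.0 mm

-6.0


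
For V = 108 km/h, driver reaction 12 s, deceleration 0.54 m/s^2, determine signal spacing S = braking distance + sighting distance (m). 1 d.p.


V = 108 / 3.6 = 30.0 m/s
Braking distance = 30.0^2 / (2*0.54) = 833.3333 m
Sighting distance = 30.0 * 12 = 360.0 m
S = 833.3333 + 360.0 = 1193.3 m

1193.3


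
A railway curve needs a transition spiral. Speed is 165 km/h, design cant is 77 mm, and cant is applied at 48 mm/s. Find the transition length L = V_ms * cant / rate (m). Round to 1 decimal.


Convert speed: V = 165 / 3.6 = 45.8333 m/s
L = 45.8333 * 77 / 48
L = 3529.1667 / 48
L = 73.5 m

73.5


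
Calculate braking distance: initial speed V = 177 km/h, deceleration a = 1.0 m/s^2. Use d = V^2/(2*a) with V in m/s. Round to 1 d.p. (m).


Convert speed: V = 177 / 3.6 = 49.1667 m/s
V^2 = 2417.3611
d = 2417.3611 / (2 * 1.0)
d = 2417.3611 / 2.0
d = 1208.7 m

1208.7


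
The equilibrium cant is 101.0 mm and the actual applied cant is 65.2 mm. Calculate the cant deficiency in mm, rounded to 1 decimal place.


Cant deficiency = equilibrium cant - actual cant
CD = 101.0 - 65.2
CD = 35.8 mm

35.8


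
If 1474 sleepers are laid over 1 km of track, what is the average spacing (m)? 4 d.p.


Spacing = 1000 m / number of sleepers
Spacing = 1000 / 1474
Spacing = 0.6784 m

0.6784


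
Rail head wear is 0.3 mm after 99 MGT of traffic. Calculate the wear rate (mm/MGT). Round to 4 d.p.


Wear rate = total wear / cumulative tonnage
Rate = 0.3 / 99
Rate = 0.0030 mm/MGT

0.0030


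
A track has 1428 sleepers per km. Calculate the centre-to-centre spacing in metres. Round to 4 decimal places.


Spacing = 1000 m / number of sleepers
Spacing = 1000 / 1428
Spacing = 0.7003 m

0.7003


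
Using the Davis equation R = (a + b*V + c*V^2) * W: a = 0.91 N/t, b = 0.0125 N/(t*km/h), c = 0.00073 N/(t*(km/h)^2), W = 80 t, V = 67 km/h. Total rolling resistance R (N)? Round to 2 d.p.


b*V = 0.0125 * 67 = 0.8375
c*V^2 = 0.00073 * 4489 = 3.27697
R_per_t = 0.91 + 0.8375 + 3.27697 = 5.02447 N/t
R_total = 5.02447 * 80 = 401.96 N

401.96


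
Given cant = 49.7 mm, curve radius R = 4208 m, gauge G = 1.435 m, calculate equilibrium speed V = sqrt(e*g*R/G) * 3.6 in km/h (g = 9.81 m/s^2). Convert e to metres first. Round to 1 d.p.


Convert cant: e = 49.7 mm = 0.0497 m
V_ms = sqrt(0.0497 * 9.81 * 4208 / 1.435)
V_ms = sqrt(1429.714185) = 37.8116 m/s
V = 37.8116 * 3.6 = 136.1 km/h

136.1


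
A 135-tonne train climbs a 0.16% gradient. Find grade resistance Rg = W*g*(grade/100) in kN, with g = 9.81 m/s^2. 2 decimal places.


Rg = W * 9.81 * grade / 100
Rg = 135 * 9.81 * 0.16 / 100
Rg = 1324.35 * 0.0016
Rg = 2.12 kN

2.12


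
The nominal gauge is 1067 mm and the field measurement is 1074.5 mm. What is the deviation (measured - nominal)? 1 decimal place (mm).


Deviation = measured - nominal
Deviation = 1074.5 - 1067
Deviation = 7.5 mm

7.5


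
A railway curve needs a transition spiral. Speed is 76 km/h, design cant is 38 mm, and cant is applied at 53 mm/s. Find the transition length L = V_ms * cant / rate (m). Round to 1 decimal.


Convert speed: V = 76 / 3.6 = 21.1111 m/s
L = 21.1111 * 38 / 53
L = 802.2222 / 53
L = 15.1 m

15.1


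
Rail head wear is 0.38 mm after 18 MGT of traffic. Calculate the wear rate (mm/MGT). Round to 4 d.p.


Wear rate = total wear / cumulative tonnage
Rate = 0.38 / 18
Rate = 0.0211 mm/MGT

0.0211


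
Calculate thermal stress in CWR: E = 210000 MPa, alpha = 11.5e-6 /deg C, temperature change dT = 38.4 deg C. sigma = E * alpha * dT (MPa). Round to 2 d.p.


sigma = E * alpha * dT
sigma = 210000 * 11.5e-6 * 38.4
sigma = 2.415 * 38.4
sigma = 92.74 MPa

92.74


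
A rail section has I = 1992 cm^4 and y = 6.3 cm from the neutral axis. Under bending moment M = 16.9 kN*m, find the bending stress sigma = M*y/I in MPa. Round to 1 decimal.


Convert units:
M = 16.9 kN*m = 16900000 N*mm
y = 6.3 cm = 63 mm
I = 1992 cm^4 = 19920000 mm^4
sigma = 16900000 * 63 / 19920000
sigma = 53.4 MPa

53.4


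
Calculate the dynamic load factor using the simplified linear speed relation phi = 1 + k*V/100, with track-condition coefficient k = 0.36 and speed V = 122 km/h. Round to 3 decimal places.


phi = 1 + k * V / 100
phi = 1 + 0.36 * 122 / 100
phi = 1 + 0.4392
phi = 1.439

1.439


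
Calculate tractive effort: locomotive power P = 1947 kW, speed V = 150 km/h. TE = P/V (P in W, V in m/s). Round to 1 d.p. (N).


Convert: P = 1947 kW = 1947000 W
V = 150 / 3.6 = 41.6667 m/s
TE = 1947000 / 41.6667
TE = 46728.0 N

46728.0


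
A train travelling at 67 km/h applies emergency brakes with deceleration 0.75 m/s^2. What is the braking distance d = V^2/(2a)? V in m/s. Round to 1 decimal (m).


Convert speed: V = 67 / 3.6 = 18.6111 m/s
V^2 = 346.3735
d = 346.3735 / (2 * 0.75)
d = 346.3735 / 1.5
d = 230.9 m

230.9


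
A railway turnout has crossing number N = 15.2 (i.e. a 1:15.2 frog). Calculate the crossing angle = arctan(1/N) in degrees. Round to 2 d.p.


1/N = 1/15.2 = 0.065789
angle = arctan(0.065789) = 0.065695 rad
angle = 0.065695 * 180/pi = 3.76 degrees

3.76


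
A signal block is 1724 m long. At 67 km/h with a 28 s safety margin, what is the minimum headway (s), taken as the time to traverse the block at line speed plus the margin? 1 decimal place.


V = 67 / 3.6 = 18.6111 m/s
Block traversal time = 1724 / 18.6111 = 92.6328 s
Headway = 92.6328 + 28
Headway = 120.6 s

120.6


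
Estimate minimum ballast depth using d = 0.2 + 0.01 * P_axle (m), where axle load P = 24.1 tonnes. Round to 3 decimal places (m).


d = 0.2 + 0.01 * 24.1
d = 0.2 + 0.241
d = 0.441 m

0.441


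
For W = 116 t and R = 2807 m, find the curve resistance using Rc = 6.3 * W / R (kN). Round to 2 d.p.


Rc = 6.3 * W / R
Rc = 6.3 * 116 / 2807
Rc = 730.8 / 2807
Rc = 0.26 kN

0.26


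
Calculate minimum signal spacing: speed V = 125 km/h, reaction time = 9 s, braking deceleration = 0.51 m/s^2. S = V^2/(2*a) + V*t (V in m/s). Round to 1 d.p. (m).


V = 125 / 3.6 = 34.7222 m/s
Braking distance = 34.7222^2 / (2*0.51) = 1181.9929 m
Sighting distance = 34.7222 * 9 = 312.5 m
S = 1181.9929 + 312.5 = 1494.5 m

1494.5


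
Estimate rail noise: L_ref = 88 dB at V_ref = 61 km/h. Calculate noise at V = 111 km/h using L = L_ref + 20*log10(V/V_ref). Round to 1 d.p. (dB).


V/V_ref = 111 / 61 = 1.819672
log10(1.819672) = 0.259993
20 * 0.259993 = 5.1999
L = 88 + 5.1999 = 93.2 dB

93.2


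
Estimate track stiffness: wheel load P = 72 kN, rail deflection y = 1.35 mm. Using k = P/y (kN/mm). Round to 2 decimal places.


Track stiffness k = P / y
k = 72 / 1.35
k = 53.33 kN/mm

53.33


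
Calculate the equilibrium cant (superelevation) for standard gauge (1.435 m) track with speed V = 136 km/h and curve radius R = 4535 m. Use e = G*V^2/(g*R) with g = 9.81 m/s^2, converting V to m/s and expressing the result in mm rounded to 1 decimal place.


Convert speed: V = 136 / 3.6 = 37.7778 m/s
Apply formula: e = 1.435 * 37.7778^2 / (9.81 * 4535)
e = 1.435 * 1427.1605 / 44488.35
e = 0.046034 m = 46.0 mm

46.0


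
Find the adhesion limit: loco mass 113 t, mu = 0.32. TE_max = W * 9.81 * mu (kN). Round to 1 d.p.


TE_max = W * g * mu
TE_max = 113 * 9.81 * 0.32
TE_max = 1108.53 * 0.32
TE_max = 354.7 kN

354.7


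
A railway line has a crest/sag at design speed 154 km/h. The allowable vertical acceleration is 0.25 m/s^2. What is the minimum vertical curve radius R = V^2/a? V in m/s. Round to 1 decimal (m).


Convert speed: V = 154 / 3.6 = 42.7778 m/s
V^2 = 1829.9383 m^2/s^2
R_v = 1829.9383 / 0.25
R_v = 7319.8 m

7319.8


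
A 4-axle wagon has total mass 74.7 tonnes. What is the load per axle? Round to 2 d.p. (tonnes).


Load per axle = total weight / number of axles
Load = 74.7 / 4
Load = 18.68 tonnes

18.68


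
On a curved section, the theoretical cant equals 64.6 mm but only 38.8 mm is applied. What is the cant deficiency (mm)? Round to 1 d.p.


Cant deficiency = equilibrium cant - actual cant
CD = 64.6 - 38.8
CD = 25.8 mm

25.8


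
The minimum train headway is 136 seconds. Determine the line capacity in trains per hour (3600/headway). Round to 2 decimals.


Capacity = 3600 / headway
Capacity = 3600 / 136
Capacity = 26.47 trains/hour

26.47


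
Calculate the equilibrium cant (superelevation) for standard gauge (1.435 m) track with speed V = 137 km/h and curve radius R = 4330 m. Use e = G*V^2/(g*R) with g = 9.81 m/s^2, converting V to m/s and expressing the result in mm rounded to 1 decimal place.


Convert speed: V = 137 / 3.6 = 38.0556 m/s
Apply formula: e = 1.435 * 38.0556^2 / (9.81 * 4330)
e = 1.435 * 1448.2253 / 42477.3
e = 0.048925 m = 48.9 mm

48.9


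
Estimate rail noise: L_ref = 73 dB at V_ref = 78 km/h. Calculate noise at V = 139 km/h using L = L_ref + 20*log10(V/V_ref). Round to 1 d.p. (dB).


V/V_ref = 139 / 78 = 1.782051
log10(1.782051) = 0.25092
20 * 0.25092 = 5.0184
L = 73 + 5.0184 = 78.0 dB

78.0


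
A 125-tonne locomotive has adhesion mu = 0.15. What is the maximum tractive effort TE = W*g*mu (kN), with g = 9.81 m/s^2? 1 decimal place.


TE_max = W * g * mu
TE_max = 125 * 9.81 * 0.15
TE_max = 1226.25 * 0.15
TE_max = 183.9 kN

183.9
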